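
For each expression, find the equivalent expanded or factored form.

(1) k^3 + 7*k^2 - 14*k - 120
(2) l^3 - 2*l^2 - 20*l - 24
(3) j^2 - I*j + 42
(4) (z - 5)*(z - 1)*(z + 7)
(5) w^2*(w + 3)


(1) = (k - 4)*(k + 5)*(k + 6)
(2) = (l - 6)*(l + 2)^2
(3) = (j - 7*I)*(j + 6*I)
(4) = z^3 + z^2 - 37*z + 35
(5) = w^3 + 3*w^2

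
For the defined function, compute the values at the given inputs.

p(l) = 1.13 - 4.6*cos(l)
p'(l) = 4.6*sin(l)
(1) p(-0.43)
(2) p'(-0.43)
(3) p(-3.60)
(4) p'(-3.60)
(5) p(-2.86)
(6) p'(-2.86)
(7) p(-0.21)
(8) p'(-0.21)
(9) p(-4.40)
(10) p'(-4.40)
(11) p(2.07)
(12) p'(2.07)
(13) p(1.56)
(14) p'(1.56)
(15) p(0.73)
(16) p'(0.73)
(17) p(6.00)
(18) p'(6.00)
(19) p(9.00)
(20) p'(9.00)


(1) = -3.05
(2) = -1.92
(3) = 5.26
(4) = 2.04
(5) = 5.55
(6) = -1.28
(7) = -3.37
(8) = -0.96
(9) = 2.54
(10) = 4.38
(11) = 3.33
(12) = 4.04
(13) = 1.08
(14) = 4.60
(15) = -2.30
(16) = 3.07
(17) = -3.29
(18) = -1.29
(19) = 5.32
(20) = 1.90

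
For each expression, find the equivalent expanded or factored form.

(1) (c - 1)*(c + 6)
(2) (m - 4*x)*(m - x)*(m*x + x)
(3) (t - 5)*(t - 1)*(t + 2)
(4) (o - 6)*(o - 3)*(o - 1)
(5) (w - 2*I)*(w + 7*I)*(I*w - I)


(1) = c^2 + 5*c - 6
(2) = m^3*x - 5*m^2*x^2 + m^2*x + 4*m*x^3 - 5*m*x^2 + 4*x^3
(3) = t^3 - 4*t^2 - 7*t + 10
(4) = o^3 - 10*o^2 + 27*o - 18
(5) = I*w^3 - 5*w^2 - I*w^2 + 5*w + 14*I*w - 14*I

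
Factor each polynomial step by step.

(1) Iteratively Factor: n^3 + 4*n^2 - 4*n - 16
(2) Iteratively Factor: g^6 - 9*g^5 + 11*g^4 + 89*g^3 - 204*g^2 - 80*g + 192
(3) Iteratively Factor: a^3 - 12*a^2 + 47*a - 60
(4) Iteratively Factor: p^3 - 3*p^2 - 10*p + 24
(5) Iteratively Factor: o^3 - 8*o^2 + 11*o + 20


(1) = (n + 4)*(n^2 - 4) = (n - 2)*(n + 4)*(n + 2)
(2) = (g - 4)*(g^5 - 5*g^4 - 9*g^3 + 53*g^2 + 8*g - 48) = (g - 4)*(g + 3)*(g^4 - 8*g^3 + 15*g^2 + 8*g - 16) = (g - 4)*(g - 1)*(g + 3)*(g^3 - 7*g^2 + 8*g + 16) = (g - 4)^2*(g - 1)*(g + 3)*(g^2 - 3*g - 4) = (g - 4)^2*(g - 1)*(g + 1)*(g + 3)*(g - 4)
(3) = (a - 3)*(a^2 - 9*a + 20) = (a - 4)*(a - 3)*(a - 5)
(4) = (p + 3)*(p^2 - 6*p + 8) = (p - 2)*(p + 3)*(p - 4)
(5) = (o + 1)*(o^2 - 9*o + 20) = (o - 5)*(o + 1)*(o - 4)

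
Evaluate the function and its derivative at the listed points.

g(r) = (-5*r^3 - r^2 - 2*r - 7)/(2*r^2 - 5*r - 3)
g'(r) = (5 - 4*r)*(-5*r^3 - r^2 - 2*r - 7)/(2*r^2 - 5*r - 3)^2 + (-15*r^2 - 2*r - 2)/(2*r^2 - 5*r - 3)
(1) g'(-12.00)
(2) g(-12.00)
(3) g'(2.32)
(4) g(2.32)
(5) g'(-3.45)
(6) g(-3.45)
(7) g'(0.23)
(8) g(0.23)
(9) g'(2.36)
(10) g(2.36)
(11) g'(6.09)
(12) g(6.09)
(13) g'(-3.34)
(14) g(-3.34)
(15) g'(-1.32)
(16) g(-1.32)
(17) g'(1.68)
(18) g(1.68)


(1) = -2.41
(2) = 24.68
(3) = 45.90
(4) = 20.72
(5) = -2.05
(6) = 5.08
(7) = -1.08
(8) = 1.87
(9) = 52.16
(10) = 22.68
(11) = -0.17
(12) = -29.11
(13) = -2.04
(14) = 4.85
(15) = -2.49
(16) = 0.76
(17) = 10.20
(18) = 6.41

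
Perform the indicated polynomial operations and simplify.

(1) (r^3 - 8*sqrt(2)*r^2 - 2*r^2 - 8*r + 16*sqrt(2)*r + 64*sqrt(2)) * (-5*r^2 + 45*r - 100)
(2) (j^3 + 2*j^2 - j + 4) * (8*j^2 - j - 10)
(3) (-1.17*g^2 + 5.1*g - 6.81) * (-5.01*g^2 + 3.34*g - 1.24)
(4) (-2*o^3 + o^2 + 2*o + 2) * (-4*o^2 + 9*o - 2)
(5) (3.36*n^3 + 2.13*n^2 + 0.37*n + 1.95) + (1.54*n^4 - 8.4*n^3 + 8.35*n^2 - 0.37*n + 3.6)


(1) = -5*r^5 + 55*r^4 + 40*sqrt(2)*r^4 - 440*sqrt(2)*r^3 - 150*r^3 - 160*r^2 + 1200*sqrt(2)*r^2 + 800*r + 1280*sqrt(2)*r - 6400*sqrt(2)
(2) = 8*j^5 + 15*j^4 - 20*j^3 + 13*j^2 + 6*j - 40
(3) = 5.8617*g^4 - 29.4588*g^3 + 52.6029*g^2 - 29.0694*g + 8.4444
(4) = 8*o^5 - 22*o^4 + 5*o^3 + 8*o^2 + 14*o - 4
(5) = 1.54*n^4 - 5.04*n^3 + 10.48*n^2 + 5.55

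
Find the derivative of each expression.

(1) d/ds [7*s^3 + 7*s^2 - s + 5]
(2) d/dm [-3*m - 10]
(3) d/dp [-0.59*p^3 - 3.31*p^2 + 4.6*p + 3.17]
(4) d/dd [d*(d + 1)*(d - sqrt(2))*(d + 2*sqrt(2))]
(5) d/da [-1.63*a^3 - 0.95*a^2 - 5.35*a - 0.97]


(1) = 21*s^2 + 14*s - 1
(2) = -3
(3) = -1.77*p^2 - 6.62*p + 4.6
(4) = 4*d^3 + 3*d^2 + 3*sqrt(2)*d^2 - 8*d + 2*sqrt(2)*d - 4
(5) = -4.89*a^2 - 1.9*a - 5.35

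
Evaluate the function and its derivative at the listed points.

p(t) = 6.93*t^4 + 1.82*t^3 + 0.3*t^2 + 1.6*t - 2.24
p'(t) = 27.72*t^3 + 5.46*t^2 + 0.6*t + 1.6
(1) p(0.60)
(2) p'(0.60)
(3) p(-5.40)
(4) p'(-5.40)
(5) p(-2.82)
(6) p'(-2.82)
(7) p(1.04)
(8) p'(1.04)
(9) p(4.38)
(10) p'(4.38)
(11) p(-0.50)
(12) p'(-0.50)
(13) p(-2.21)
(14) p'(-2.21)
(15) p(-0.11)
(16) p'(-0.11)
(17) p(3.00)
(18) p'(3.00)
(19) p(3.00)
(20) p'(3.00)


(1) = 0.12
(2) = 9.91
(3) = 5603.90
(4) = -4207.33
(5) = 393.08
(6) = -578.31
(7) = 9.90
(8) = 39.31
(9) = 2713.98
(10) = 2438.22
(11) = -2.76
(12) = -0.80
(13) = 141.36
(14) = -272.26
(15) = -2.41
(16) = 1.56
(17) = 615.73
(18) = 800.98
(19) = 615.73
(20) = 800.98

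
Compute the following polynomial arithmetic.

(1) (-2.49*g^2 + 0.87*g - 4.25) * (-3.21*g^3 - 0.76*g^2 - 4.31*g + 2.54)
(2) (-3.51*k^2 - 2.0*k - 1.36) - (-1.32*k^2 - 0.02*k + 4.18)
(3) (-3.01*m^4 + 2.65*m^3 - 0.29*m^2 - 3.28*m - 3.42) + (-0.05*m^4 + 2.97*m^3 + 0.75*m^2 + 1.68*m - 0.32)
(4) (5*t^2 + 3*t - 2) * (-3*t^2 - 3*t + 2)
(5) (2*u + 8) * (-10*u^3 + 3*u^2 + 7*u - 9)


(1) = 7.9929*g^5 - 0.9003*g^4 + 23.7132*g^3 - 6.8443*g^2 + 20.5273*g - 10.795
(2) = -2.19*k^2 - 1.98*k - 5.54
(3) = -3.06*m^4 + 5.62*m^3 + 0.46*m^2 - 1.6*m - 3.74
(4) = -15*t^4 - 24*t^3 + 7*t^2 + 12*t - 4
(5) = -20*u^4 - 74*u^3 + 38*u^2 + 38*u - 72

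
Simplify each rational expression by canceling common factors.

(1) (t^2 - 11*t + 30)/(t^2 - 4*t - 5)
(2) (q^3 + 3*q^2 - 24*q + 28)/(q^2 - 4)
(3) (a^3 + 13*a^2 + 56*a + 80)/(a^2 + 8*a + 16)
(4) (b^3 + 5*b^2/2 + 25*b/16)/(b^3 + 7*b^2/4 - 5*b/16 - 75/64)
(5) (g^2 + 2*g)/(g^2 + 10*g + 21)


(1) = (t - 6)/(t + 1)
(2) = (q^2 + 5*q - 14)/(q + 2)
(3) = a + 5
(4) = 4*b/(4*b - 3)
(5) = (g^2 + 2*g)/(g^2 + 10*g + 21)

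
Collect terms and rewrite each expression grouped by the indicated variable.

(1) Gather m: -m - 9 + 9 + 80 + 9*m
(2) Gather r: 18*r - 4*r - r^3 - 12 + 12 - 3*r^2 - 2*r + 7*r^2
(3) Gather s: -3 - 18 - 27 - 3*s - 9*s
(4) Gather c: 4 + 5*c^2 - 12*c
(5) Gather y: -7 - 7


(1) = 8*m + 80
(2) = -r^3 + 4*r^2 + 12*r
(3) = -12*s - 48
(4) = 5*c^2 - 12*c + 4
(5) = -14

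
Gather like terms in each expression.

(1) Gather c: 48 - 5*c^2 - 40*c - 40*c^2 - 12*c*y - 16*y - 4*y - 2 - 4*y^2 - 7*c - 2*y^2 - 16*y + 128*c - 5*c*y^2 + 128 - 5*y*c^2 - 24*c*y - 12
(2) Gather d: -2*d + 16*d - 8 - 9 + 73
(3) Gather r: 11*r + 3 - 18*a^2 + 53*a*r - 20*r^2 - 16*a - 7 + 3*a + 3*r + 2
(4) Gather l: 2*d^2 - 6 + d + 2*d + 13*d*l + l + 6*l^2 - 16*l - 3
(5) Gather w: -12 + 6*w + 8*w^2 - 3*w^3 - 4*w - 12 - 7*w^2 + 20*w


(1) = c^2*(-5*y - 45) + c*(-5*y^2 - 36*y + 81) - 6*y^2 - 36*y + 162
(2) = 14*d + 56
(3) = -18*a^2 - 13*a - 20*r^2 + r*(53*a + 14) - 2
(4) = 2*d^2 + 3*d + 6*l^2 + l*(13*d - 15) - 9
(5) = -3*w^3 + w^2 + 22*w - 24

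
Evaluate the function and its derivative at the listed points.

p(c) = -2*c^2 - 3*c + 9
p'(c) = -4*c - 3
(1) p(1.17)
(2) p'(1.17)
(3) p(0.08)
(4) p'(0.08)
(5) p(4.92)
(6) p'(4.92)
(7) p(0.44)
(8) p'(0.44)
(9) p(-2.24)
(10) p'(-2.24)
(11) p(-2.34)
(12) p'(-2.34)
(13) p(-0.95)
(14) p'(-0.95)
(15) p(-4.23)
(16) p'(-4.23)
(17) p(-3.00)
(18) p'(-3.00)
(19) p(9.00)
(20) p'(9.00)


(1) = 2.75
(2) = -7.68
(3) = 8.75
(4) = -3.32
(5) = -54.17
(6) = -22.68
(7) = 7.29
(8) = -4.76
(9) = 5.68
(10) = 5.96
(11) = 5.07
(12) = 6.36
(13) = 10.04
(14) = 0.80
(15) = -14.10
(16) = 13.92
(17) = 0.00
(18) = 9.00
(19) = -180.00
(20) = -39.00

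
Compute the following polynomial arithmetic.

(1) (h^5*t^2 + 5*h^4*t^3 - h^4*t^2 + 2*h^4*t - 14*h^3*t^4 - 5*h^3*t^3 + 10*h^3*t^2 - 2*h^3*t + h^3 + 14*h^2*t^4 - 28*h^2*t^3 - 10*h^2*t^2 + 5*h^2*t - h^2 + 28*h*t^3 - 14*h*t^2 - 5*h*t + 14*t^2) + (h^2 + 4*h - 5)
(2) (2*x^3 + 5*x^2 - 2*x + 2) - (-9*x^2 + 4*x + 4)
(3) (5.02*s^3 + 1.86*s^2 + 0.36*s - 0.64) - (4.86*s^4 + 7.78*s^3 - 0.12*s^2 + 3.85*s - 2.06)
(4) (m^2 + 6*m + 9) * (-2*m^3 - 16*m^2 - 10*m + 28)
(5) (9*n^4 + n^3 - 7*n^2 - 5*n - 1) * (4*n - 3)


(1) = h^5*t^2 + 5*h^4*t^3 - h^4*t^2 + 2*h^4*t - 14*h^3*t^4 - 5*h^3*t^3 + 10*h^3*t^2 - 2*h^3*t + h^3 + 14*h^2*t^4 - 28*h^2*t^3 - 10*h^2*t^2 + 5*h^2*t + 28*h*t^3 - 14*h*t^2 - 5*h*t + 4*h + 14*t^2 - 5
(2) = 2*x^3 + 14*x^2 - 6*x - 2
(3) = -4.86*s^4 - 2.76*s^3 + 1.98*s^2 - 3.49*s + 1.42
(4) = -2*m^5 - 28*m^4 - 124*m^3 - 176*m^2 + 78*m + 252
(5) = 36*n^5 - 23*n^4 - 31*n^3 + n^2 + 11*n + 3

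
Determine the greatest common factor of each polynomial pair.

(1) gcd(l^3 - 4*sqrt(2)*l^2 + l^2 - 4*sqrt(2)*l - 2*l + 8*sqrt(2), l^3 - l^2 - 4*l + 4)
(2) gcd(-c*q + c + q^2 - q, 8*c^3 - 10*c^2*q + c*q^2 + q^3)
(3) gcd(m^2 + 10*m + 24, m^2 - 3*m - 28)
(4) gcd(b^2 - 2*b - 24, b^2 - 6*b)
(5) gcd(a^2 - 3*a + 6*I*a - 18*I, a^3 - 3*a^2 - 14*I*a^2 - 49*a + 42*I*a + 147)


(1) = l^2 + l - 2
(2) = gcd((-c + q)*(q - 1), (-2*c + q)*(-c + q)*(4*c + q)) = -c + q
(3) = m + 4
(4) = b - 6
(5) = a - 3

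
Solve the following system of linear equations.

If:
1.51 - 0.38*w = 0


Then:
w = 3.97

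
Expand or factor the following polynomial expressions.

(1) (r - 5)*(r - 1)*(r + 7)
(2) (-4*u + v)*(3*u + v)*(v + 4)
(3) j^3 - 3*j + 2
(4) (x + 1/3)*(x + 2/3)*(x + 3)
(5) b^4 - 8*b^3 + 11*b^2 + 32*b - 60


(1) = r^3 + r^2 - 37*r + 35
(2) = -12*u^2*v - 48*u^2 - u*v^2 - 4*u*v + v^3 + 4*v^2
(3) = (j - 1)^2*(j + 2)
(4) = x^3 + 4*x^2 + 29*x/9 + 2/3
(5) = (b - 5)*(b - 3)*(b - 2)*(b + 2)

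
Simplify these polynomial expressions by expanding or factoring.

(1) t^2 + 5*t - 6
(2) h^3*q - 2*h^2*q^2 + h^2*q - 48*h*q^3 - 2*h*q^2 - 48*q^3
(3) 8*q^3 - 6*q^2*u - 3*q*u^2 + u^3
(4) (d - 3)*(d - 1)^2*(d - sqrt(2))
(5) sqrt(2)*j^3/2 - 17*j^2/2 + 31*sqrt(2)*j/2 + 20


(1) = (t - 1)*(t + 6)
(2) = (h - 8*q)*(h + 6*q)*(h*q + q)
(3) = (-4*q + u)*(-q + u)*(2*q + u)
(4) = d^4 - 5*d^3 - sqrt(2)*d^3 + 7*d^2 + 5*sqrt(2)*d^2 - 7*sqrt(2)*d - 3*d + 3*sqrt(2)
(5) = (j - 5*sqrt(2))*(j - 4*sqrt(2))*(sqrt(2)*j/2 + 1/2)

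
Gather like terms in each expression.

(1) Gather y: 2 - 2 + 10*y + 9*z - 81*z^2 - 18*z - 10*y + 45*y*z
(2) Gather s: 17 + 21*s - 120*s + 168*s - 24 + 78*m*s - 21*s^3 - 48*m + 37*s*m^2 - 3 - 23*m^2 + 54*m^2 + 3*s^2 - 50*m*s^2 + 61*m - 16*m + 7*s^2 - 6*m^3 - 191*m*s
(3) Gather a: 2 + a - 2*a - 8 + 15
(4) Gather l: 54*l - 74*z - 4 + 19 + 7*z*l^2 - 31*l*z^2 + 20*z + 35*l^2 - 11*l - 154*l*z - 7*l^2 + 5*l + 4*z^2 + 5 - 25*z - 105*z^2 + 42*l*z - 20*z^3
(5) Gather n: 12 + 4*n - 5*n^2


(1) = 45*y*z - 81*z^2 - 9*z
(2) = -6*m^3 + 31*m^2 - 3*m - 21*s^3 + s^2*(10 - 50*m) + s*(37*m^2 - 113*m + 69) - 10
(3) = 9 - a
(4) = l^2*(7*z + 28) + l*(-31*z^2 - 112*z + 48) - 20*z^3 - 101*z^2 - 79*z + 20
(5) = -5*n^2 + 4*n + 12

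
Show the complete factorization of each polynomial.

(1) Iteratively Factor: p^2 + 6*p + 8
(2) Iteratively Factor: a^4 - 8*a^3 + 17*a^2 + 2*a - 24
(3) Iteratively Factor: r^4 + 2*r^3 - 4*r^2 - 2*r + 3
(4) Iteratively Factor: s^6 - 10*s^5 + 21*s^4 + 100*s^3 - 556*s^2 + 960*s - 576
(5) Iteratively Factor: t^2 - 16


(1) = (p + 4)*(p + 2)
(2) = (a - 4)*(a^3 - 4*a^2 + a + 6) = (a - 4)*(a - 2)*(a^2 - 2*a - 3) = (a - 4)*(a - 3)*(a - 2)*(a + 1)
(3) = (r + 1)*(r^3 + r^2 - 5*r + 3) = (r + 1)*(r + 3)*(r^2 - 2*r + 1) = (r - 1)*(r + 1)*(r + 3)*(r - 1)
(4) = (s - 3)*(s^5 - 7*s^4 + 100*s^2 - 256*s + 192) = (s - 4)*(s - 3)*(s^4 - 3*s^3 - 12*s^2 + 52*s - 48) = (s - 4)*(s - 3)*(s - 2)*(s^3 - s^2 - 14*s + 24) = (s - 4)*(s - 3)*(s - 2)*(s + 4)*(s^2 - 5*s + 6) = (s - 4)*(s - 3)^2*(s - 2)*(s + 4)*(s - 2)
(5) = (t + 4)*(t - 4)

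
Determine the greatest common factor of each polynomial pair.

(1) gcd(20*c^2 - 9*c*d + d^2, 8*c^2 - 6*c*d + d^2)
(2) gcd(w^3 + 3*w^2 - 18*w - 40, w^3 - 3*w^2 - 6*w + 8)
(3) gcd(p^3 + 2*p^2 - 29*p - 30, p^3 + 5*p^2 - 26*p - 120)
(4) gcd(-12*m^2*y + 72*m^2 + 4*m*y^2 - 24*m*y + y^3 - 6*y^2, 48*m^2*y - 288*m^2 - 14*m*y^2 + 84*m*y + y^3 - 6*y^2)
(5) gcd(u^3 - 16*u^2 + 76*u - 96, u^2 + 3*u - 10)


(1) = gcd((-5*c + d)*(-4*c + d), (-4*c + d)*(-2*c + d)) = 4*c - d
(2) = w^2 - 2*w - 8
(3) = gcd((p - 5)*(p + 1)*(p + 6), (p - 5)*(p + 4)*(p + 6)) = p^2 + p - 30
(4) = y - 6
(5) = gcd((u - 8)*(u - 6)*(u - 2), (u - 2)*(u + 5)) = u - 2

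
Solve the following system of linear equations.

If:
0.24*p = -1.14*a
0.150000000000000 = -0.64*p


Then:
a = 0.05
p = -0.23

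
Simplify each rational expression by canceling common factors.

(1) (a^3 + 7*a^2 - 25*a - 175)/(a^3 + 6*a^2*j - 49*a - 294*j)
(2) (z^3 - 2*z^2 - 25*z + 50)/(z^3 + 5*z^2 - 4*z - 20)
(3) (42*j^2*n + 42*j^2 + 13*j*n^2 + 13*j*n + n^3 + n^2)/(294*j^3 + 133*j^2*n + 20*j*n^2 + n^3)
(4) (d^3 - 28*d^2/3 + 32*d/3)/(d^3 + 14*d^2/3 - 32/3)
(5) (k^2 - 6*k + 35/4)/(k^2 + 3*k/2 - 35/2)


(1) = (a^2 - 25)/(a^2 + 6*a*j - 7*a - 42*j)
(2) = (z - 5)/(z + 2)
(3) = (n + 1)/(7*j + n)
(4) = (d^2 - 8*d)/(d^2 + 6*d + 8)
(5) = (2*k - 5)/(2*k + 10)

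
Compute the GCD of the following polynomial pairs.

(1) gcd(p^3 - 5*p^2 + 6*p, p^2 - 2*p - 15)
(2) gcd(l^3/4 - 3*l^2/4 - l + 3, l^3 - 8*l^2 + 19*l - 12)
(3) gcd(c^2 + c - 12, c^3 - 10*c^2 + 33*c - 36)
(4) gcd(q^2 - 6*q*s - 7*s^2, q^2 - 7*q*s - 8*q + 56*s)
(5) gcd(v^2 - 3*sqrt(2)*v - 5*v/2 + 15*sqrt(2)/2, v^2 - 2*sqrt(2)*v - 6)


(1) = gcd(p*(p - 3)*(p - 2), (p - 5)*(p + 3)) = 1
(2) = gcd((l/4 + 1/2)*(l - 3)*(l - 2), (l - 4)*(l - 3)*(l - 1)) = l - 3
(3) = gcd((c - 3)*(c + 4), (c - 4)*(c - 3)^2) = c - 3
(4) = q - 7*s
(5) = v - 3*sqrt(2)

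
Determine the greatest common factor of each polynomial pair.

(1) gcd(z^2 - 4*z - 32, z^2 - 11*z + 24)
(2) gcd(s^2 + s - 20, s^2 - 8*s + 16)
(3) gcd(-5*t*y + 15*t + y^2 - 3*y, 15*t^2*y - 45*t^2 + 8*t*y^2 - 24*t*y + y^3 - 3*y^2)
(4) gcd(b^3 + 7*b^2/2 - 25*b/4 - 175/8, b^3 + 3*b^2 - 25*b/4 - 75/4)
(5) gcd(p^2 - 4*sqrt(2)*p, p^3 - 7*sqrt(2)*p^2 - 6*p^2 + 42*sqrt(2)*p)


(1) = gcd((z - 8)*(z + 4), (z - 8)*(z - 3)) = z - 8
(2) = gcd((s - 4)*(s + 5), (s - 4)^2) = s - 4
(3) = y - 3
(4) = gcd((b - 5/2)*(b + 5/2)*(b + 7/2), (b - 5/2)*(b + 5/2)*(b + 3)) = b^2 - 25/4
(5) = p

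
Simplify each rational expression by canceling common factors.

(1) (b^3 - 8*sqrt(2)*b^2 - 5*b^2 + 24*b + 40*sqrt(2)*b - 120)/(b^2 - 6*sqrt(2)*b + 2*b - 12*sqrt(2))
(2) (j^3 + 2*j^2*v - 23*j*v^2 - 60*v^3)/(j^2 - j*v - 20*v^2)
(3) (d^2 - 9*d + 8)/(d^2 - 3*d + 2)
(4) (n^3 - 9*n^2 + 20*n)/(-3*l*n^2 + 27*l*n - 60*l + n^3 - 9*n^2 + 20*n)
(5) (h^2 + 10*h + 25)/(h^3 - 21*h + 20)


(1) = (b^2 + b*(-5 - 2*sqrt(2)) + 10*sqrt(2))/(b + 2)
(2) = j + 3*v
(3) = (d - 8)/(d - 2)
(4) = -n/(3*l - n)
(5) = (h + 5)/(h^2 - 5*h + 4)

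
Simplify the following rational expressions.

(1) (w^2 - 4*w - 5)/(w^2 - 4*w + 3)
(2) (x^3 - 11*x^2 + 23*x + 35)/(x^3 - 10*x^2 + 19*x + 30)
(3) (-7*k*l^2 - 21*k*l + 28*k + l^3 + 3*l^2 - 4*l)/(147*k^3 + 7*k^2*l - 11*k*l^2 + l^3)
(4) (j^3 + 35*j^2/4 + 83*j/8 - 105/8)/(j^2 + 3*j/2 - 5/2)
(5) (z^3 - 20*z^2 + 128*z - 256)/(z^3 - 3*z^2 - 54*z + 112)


(1) = (w^2 - 4*w - 5)/(w^2 - 4*w + 3)
(2) = (x - 7)/(x - 6)
(3) = (-l^2 - 3*l + 4)/(21*k^2 + 4*k*l - l^2)
(4) = (4*j^2 + 25*j - 21)/(4*j - 4)
(5) = (z^2 - 12*z + 32)/(z^2 + 5*z - 14)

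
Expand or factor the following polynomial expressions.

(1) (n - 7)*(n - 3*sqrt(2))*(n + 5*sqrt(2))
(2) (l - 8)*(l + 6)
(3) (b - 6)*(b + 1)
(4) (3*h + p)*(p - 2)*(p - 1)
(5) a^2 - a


(1) = n^3 - 7*n^2 + 2*sqrt(2)*n^2 - 30*n - 14*sqrt(2)*n + 210
(2) = l^2 - 2*l - 48
(3) = b^2 - 5*b - 6
(4) = 3*h*p^2 - 9*h*p + 6*h + p^3 - 3*p^2 + 2*p
(5) = a*(a - 1)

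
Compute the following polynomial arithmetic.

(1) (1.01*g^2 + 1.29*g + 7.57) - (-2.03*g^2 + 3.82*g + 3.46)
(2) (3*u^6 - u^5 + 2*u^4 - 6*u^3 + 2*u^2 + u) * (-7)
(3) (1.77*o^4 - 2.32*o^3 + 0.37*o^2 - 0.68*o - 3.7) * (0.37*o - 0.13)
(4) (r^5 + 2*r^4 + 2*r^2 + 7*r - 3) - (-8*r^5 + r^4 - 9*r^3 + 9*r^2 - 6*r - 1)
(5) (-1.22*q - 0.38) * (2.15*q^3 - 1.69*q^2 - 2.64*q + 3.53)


(1) = 3.04*g^2 - 2.53*g + 4.11
(2) = -21*u^6 + 7*u^5 - 14*u^4 + 42*u^3 - 14*u^2 - 7*u
(3) = 0.6549*o^5 - 1.0885*o^4 + 0.4385*o^3 - 0.2997*o^2 - 1.2806*o + 0.481
(4) = 9*r^5 + r^4 + 9*r^3 - 7*r^2 + 13*r - 2
(5) = -2.623*q^4 + 1.2448*q^3 + 3.863*q^2 - 3.3034*q - 1.3414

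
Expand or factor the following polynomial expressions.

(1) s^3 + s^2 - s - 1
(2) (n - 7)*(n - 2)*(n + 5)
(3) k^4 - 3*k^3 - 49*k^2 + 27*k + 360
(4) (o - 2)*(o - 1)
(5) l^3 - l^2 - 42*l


(1) = (s - 1)*(s + 1)^2
(2) = n^3 - 4*n^2 - 31*n + 70
(3) = (k - 8)*(k - 3)*(k + 3)*(k + 5)
(4) = o^2 - 3*o + 2
(5) = l*(l - 7)*(l + 6)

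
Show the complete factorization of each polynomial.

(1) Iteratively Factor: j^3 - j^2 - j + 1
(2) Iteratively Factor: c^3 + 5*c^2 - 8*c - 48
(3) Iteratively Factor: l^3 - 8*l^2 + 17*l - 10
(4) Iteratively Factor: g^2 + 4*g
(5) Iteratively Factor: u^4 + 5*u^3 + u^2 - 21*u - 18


(1) = (j - 1)*(j^2 - 1) = (j - 1)*(j + 1)*(j - 1)
(2) = (c + 4)*(c^2 + c - 12) = (c - 3)*(c + 4)*(c + 4)
(3) = (l - 1)*(l^2 - 7*l + 10) = (l - 2)*(l - 1)*(l - 5)
(4) = (g + 4)*(g)
(5) = (u + 3)*(u^3 + 2*u^2 - 5*u - 6) = (u - 2)*(u + 3)*(u^2 + 4*u + 3) = (u - 2)*(u + 1)*(u + 3)*(u + 3)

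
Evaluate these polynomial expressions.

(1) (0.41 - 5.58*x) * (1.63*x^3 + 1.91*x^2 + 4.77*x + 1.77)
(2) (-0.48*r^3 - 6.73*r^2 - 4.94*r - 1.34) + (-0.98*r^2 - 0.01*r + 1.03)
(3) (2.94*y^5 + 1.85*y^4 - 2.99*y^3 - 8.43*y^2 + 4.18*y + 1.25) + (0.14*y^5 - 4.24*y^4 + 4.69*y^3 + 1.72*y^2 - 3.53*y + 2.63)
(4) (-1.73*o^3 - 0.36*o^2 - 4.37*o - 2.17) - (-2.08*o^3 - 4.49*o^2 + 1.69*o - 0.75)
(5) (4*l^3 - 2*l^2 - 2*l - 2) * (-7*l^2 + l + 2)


(1) = -9.0954*x^4 - 9.9895*x^3 - 25.8335*x^2 - 7.9209*x + 0.7257
(2) = -0.48*r^3 - 7.71*r^2 - 4.95*r - 0.31
(3) = 3.08*y^5 - 2.39*y^4 + 1.7*y^3 - 6.71*y^2 + 0.65*y + 3.88
(4) = 0.35*o^3 + 4.13*o^2 - 6.06*o - 1.42
(5) = -28*l^5 + 18*l^4 + 20*l^3 + 8*l^2 - 6*l - 4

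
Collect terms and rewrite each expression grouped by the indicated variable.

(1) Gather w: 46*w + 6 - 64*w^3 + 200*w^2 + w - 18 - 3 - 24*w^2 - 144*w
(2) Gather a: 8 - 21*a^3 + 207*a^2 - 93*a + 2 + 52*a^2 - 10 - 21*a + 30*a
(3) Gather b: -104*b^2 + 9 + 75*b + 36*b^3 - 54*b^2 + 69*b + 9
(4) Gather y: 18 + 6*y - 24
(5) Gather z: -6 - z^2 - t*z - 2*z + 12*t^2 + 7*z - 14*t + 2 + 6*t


(1) = -64*w^3 + 176*w^2 - 97*w - 15
(2) = -21*a^3 + 259*a^2 - 84*a
(3) = 36*b^3 - 158*b^2 + 144*b + 18
(4) = 6*y - 6
(5) = 12*t^2 - 8*t - z^2 + z*(5 - t) - 4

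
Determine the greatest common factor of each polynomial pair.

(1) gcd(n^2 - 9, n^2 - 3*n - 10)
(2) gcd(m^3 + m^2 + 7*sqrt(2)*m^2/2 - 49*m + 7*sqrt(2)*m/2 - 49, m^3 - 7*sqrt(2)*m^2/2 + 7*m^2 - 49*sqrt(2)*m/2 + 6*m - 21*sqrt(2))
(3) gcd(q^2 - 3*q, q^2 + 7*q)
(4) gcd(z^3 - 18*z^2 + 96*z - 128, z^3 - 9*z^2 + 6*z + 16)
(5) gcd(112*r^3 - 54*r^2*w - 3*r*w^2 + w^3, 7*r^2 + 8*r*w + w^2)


(1) = gcd((n - 3)*(n + 3), (n - 5)*(n + 2)) = 1
(2) = gcd((m + 1)*(m - 7*sqrt(2)/2)*(m + 7*sqrt(2)), (m + 1)*(m + 6)*(m - 7*sqrt(2)/2)) = m^2 + m*(1 - 7*sqrt(2)/2) - 7*sqrt(2)/2
(3) = gcd(q*(q - 3), q*(q + 7)) = q
(4) = z^2 - 10*z + 16
(5) = 7*r + w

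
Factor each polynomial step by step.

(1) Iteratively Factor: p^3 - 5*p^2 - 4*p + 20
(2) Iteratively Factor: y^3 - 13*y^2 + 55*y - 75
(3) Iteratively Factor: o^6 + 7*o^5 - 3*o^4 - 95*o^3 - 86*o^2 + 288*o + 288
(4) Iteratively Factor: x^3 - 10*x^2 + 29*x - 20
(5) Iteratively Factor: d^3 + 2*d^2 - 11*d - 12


(1) = (p - 5)*(p^2 - 4) = (p - 5)*(p + 2)*(p - 2)
(2) = (y - 5)*(y^2 - 8*y + 15) = (y - 5)^2*(y - 3)
(3) = (o + 3)*(o^5 + 4*o^4 - 15*o^3 - 50*o^2 + 64*o + 96) = (o - 2)*(o + 3)*(o^4 + 6*o^3 - 3*o^2 - 56*o - 48) = (o - 2)*(o + 3)*(o + 4)*(o^3 + 2*o^2 - 11*o - 12) = (o - 3)*(o - 2)*(o + 3)*(o + 4)*(o^2 + 5*o + 4) = (o - 3)*(o - 2)*(o + 3)*(o + 4)^2*(o + 1)
(4) = (x - 5)*(x^2 - 5*x + 4) = (x - 5)*(x - 4)*(x - 1)
(5) = (d - 3)*(d^2 + 5*d + 4) = (d - 3)*(d + 1)*(d + 4)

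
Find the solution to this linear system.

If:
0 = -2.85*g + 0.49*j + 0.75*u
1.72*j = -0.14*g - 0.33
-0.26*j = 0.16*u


Then:
g = 0.05
j = -0.20
u = 0.32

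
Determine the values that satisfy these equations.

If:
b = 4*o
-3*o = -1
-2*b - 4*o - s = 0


Then:
b = 4/3
o = 1/3
s = -4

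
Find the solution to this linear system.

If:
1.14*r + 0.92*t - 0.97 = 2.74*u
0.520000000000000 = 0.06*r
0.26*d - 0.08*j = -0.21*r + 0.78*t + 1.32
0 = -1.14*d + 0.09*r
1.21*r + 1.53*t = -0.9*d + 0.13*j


Then:
d = 0.68
j = 43.33
r = 8.67
t = -3.57
u = 2.05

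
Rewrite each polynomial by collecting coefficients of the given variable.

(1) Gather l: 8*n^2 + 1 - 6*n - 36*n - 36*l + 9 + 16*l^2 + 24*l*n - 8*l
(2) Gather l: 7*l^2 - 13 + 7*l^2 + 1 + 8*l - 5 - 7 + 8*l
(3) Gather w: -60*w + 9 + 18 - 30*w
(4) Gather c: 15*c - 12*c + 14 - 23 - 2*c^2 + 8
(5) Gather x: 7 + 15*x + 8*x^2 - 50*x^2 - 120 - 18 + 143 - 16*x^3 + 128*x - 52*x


(1) = 16*l^2 + l*(24*n - 44) + 8*n^2 - 42*n + 10
(2) = 14*l^2 + 16*l - 24
(3) = 27 - 90*w
(4) = -2*c^2 + 3*c - 1
(5) = -16*x^3 - 42*x^2 + 91*x + 12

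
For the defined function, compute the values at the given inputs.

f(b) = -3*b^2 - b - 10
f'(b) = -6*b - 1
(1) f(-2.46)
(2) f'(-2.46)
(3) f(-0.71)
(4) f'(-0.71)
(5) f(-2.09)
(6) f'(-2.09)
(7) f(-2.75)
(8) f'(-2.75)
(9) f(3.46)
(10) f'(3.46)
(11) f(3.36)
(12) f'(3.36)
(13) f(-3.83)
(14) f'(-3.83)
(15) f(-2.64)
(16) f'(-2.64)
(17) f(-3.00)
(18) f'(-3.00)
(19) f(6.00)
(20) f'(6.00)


(1) = -25.69
(2) = 13.76
(3) = -10.80
(4) = 3.26
(5) = -21.01
(6) = 11.54
(7) = -29.94
(8) = 15.50
(9) = -49.37
(10) = -21.76
(11) = -47.23
(12) = -21.16
(13) = -50.18
(14) = 21.98
(15) = -28.27
(16) = 14.84
(17) = -34.00
(18) = 17.00
(19) = -124.00
(20) = -37.00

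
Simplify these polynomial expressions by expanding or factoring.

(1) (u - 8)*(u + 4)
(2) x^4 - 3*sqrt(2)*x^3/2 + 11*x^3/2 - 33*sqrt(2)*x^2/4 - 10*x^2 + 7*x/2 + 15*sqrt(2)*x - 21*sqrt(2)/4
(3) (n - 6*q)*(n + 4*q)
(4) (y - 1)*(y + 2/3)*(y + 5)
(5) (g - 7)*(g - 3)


(1) = u^2 - 4*u - 32
(2) = (x - 1)*(x - 1/2)*(x + 7)*(x - 3*sqrt(2)/2)
(3) = n^2 - 2*n*q - 24*q^2
(4) = y^3 + 14*y^2/3 - 7*y/3 - 10/3
(5) = g^2 - 10*g + 21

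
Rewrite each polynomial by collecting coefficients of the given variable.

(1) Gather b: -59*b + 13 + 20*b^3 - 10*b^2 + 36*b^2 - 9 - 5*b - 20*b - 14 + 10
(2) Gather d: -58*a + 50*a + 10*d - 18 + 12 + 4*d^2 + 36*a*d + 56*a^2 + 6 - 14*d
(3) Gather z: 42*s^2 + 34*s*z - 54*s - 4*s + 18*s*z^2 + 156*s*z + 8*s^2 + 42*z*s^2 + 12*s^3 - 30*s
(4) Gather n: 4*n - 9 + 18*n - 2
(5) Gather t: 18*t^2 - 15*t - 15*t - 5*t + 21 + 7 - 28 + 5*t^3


(1) = 20*b^3 + 26*b^2 - 84*b
(2) = 56*a^2 - 8*a + 4*d^2 + d*(36*a - 4)
(3) = 12*s^3 + 50*s^2 + 18*s*z^2 - 88*s + z*(42*s^2 + 190*s)
(4) = 22*n - 11
(5) = 5*t^3 + 18*t^2 - 35*t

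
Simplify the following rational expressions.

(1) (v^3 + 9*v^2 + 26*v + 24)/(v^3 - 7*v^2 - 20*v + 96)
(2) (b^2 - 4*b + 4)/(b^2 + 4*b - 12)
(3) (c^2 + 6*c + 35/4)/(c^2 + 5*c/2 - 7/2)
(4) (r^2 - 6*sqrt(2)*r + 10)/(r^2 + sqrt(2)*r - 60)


(1) = (v^2 + 5*v + 6)/(v^2 - 11*v + 24)
(2) = (b - 2)/(b + 6)
(3) = (2*c + 5)/(2*c - 2)
(4) = (r - sqrt(2))/(r + 6*sqrt(2))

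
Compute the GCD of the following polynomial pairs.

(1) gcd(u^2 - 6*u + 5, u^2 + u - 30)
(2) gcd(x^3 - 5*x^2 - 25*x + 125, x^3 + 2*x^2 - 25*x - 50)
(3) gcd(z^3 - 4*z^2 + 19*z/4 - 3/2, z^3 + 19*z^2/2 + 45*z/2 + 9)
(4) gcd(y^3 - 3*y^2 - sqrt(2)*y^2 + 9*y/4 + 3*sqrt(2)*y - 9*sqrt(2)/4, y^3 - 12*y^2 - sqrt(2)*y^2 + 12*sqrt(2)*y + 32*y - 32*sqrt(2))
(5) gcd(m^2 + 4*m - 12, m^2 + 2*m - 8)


(1) = u - 5
(2) = gcd((x - 5)^2*(x + 5), (x - 5)*(x + 2)*(x + 5)) = x^2 - 25
(3) = 1
(4) = y - sqrt(2)
(5) = gcd((m - 2)*(m + 6), (m - 2)*(m + 4)) = m - 2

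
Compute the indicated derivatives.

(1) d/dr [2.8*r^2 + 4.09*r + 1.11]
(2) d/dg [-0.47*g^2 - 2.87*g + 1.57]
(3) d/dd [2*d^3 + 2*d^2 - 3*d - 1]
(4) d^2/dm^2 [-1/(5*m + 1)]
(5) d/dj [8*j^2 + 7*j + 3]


(1) = 5.6*r + 4.09
(2) = -0.94*g - 2.87
(3) = 6*d^2 + 4*d - 3
(4) = -50/(5*m + 1)^3
(5) = 16*j + 7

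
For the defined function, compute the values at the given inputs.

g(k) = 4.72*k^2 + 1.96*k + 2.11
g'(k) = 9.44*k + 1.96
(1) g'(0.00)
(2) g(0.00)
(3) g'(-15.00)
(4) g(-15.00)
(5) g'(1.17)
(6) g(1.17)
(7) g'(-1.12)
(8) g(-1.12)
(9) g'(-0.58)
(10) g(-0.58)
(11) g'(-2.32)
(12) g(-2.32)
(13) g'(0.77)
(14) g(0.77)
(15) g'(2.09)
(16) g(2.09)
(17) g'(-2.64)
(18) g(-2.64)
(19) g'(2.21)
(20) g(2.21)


(1) = 1.96
(2) = 2.11
(3) = -139.64
(4) = 1034.71
(5) = 13.00
(6) = 10.86
(7) = -8.61
(8) = 5.84
(9) = -3.52
(10) = 2.56
(11) = -19.94
(12) = 22.97
(13) = 9.23
(14) = 6.42
(15) = 21.69
(16) = 26.82
(17) = -22.96
(18) = 29.83
(19) = 22.82
(20) = 29.49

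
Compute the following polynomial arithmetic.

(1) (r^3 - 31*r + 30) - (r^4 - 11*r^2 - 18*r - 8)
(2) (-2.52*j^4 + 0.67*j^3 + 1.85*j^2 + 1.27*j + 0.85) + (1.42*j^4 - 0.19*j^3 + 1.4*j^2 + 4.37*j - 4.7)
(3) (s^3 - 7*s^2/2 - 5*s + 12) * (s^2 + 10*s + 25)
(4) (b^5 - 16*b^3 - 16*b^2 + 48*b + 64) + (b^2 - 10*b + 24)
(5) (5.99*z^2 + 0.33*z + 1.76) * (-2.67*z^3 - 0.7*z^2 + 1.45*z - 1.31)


(1) = -r^4 + r^3 + 11*r^2 - 13*r + 38
(2) = -1.1*j^4 + 0.48*j^3 + 3.25*j^2 + 5.64*j - 3.85
(3) = s^5 + 13*s^4/2 - 15*s^3 - 251*s^2/2 - 5*s + 300
(4) = b^5 - 16*b^3 - 15*b^2 + 38*b + 88
(5) = -15.9933*z^5 - 5.0741*z^4 + 3.7553*z^3 - 8.6004*z^2 + 2.1197*z - 2.3056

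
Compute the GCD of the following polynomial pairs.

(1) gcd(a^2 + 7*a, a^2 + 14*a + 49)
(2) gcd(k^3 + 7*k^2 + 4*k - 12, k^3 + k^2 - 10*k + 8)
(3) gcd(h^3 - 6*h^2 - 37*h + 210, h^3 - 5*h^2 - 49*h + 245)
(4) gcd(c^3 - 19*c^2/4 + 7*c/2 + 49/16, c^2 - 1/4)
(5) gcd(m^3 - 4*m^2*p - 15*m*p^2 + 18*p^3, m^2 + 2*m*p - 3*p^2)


(1) = gcd(a*(a + 7), (a + 7)^2) = a + 7
(2) = gcd((k - 1)*(k + 2)*(k + 6), (k - 2)*(k - 1)*(k + 4)) = k - 1
(3) = gcd((h - 7)*(h - 5)*(h + 6), (h - 7)*(h - 5)*(h + 7)) = h^2 - 12*h + 35
(4) = c + 1/2
(5) = gcd((m - 6*p)*(m - p)*(m + 3*p), (m - p)*(m + 3*p)) = -m^2 - 2*m*p + 3*p^2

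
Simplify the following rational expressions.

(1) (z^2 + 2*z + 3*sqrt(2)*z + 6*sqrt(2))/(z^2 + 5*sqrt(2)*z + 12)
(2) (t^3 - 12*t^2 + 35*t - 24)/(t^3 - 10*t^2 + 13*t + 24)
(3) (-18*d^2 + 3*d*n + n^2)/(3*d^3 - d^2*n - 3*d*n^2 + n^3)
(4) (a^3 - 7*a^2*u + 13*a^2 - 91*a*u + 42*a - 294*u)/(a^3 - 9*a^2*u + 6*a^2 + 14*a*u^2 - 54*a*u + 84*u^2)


(1) = (z + 2)/(z + 2*sqrt(2))
(2) = (t - 1)/(t + 1)
(3) = (-6*d - n)/(d^2 - n^2)
(4) = (-a - 7)/(-a + 2*u)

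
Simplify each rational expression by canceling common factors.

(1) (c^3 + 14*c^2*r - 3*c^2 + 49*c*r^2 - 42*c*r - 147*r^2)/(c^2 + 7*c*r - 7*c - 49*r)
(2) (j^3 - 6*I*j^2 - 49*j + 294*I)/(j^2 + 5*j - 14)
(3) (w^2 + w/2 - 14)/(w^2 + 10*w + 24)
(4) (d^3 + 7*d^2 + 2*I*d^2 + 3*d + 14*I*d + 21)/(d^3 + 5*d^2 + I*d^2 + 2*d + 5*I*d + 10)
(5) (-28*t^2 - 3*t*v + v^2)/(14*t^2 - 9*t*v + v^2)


(1) = (c^2 + 7*c*r - 3*c - 21*r)/(c - 7)
(2) = (j^2 + j*(-7 - 6*I) + 42*I)/(j - 2)
(3) = (2*w - 7)/(2*w + 12)
(4) = (d^2 + d*(7 + 3*I) + 21*I)/(d^2 + d*(5 + 2*I) + 10*I)
(5) = (-4*t - v)/(2*t - v)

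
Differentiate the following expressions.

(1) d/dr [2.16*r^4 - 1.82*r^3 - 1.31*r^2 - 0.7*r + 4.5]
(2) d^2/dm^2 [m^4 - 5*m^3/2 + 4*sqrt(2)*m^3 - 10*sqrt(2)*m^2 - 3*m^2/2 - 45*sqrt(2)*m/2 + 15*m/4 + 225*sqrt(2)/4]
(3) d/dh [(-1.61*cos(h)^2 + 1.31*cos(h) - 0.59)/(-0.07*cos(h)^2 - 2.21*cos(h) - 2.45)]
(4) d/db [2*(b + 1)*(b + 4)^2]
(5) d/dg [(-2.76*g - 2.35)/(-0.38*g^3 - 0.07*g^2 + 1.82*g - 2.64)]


(1) = 8.64*r^3 - 5.46*r^2 - 2.62*r - 0.7
(2) = 12*m^2 - 15*m + 24*sqrt(2)*m - 20*sqrt(2) - 3
(3) = (-3.6498*cos(h)^2 - 7.8064*cos(h) + 4.5134)*sin(h)/(0.0049*cos(h)^4 + 0.3094*cos(h)^3 + 5.2271*cos(h)^2 + 10.829*cos(h) + 6.0025)
(4) = 6*(b + 2)*(b + 4)
(5) = (-2.0976*g^3 - 2.8722*g^2 - 0.329*g + 11.5634)/(0.1444*g^6 + 0.0532*g^5 - 1.3783*g^4 + 1.7516*g^3 + 3.682*g^2 - 9.6096*g + 6.9696)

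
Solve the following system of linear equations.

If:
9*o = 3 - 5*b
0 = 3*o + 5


Then:
b = 18/5
o = -5/3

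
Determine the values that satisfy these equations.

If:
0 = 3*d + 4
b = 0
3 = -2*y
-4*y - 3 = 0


Then:
No Solution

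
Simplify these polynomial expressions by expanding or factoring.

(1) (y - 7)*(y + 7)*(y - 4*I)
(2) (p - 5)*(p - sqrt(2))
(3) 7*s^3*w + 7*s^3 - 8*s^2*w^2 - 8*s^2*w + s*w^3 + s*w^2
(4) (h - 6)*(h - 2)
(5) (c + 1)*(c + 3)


(1) = y^3 - 4*I*y^2 - 49*y + 196*I
(2) = p^2 - 5*p - sqrt(2)*p + 5*sqrt(2)
(3) = (-7*s + w)*(-s + w)*(s*w + s)
(4) = h^2 - 8*h + 12
(5) = c^2 + 4*c + 3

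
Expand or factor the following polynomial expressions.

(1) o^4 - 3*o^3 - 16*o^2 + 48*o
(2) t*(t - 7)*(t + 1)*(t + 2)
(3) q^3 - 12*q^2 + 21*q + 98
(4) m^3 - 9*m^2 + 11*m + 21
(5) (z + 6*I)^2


(1) = o*(o - 4)*(o - 3)*(o + 4)
(2) = t^4 - 4*t^3 - 19*t^2 - 14*t
(3) = (q - 7)^2*(q + 2)
(4) = (m - 7)*(m - 3)*(m + 1)
(5) = z^2 + 12*I*z - 36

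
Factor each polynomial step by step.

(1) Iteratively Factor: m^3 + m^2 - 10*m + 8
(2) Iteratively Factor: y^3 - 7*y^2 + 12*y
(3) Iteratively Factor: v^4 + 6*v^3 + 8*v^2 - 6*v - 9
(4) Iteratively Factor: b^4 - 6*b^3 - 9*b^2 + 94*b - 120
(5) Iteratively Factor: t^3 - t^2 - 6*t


(1) = (m + 4)*(m^2 - 3*m + 2) = (m - 1)*(m + 4)*(m - 2)
(2) = (y - 3)*(y^2 - 4*y) = y*(y - 3)*(y - 4)
(3) = (v - 1)*(v^3 + 7*v^2 + 15*v + 9) = (v - 1)*(v + 1)*(v^2 + 6*v + 9) = (v - 1)*(v + 1)*(v + 3)*(v + 3)
(4) = (b - 5)*(b^3 - b^2 - 14*b + 24) = (b - 5)*(b - 2)*(b^2 + b - 12) = (b - 5)*(b - 3)*(b - 2)*(b + 4)
(5) = (t - 3)*(t^2 + 2*t) = t*(t - 3)*(t + 2)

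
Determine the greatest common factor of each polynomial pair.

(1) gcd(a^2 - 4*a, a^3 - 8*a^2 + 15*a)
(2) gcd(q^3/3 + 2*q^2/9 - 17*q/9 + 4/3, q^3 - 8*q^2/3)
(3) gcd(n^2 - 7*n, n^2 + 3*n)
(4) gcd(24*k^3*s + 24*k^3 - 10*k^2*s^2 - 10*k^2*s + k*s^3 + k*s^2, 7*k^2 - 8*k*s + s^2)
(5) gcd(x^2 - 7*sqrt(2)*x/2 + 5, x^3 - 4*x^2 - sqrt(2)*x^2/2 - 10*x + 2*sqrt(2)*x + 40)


(1) = a
(2) = gcd((q/3 + 1)*(q - 4/3)*(q - 1), q^2*(q - 8/3)) = 1
(3) = gcd(n*(n - 7), n*(n + 3)) = n
(4) = gcd((-6*k + s)*(-4*k + s)*(k*s + k), (-7*k + s)*(-k + s)) = 1
(5) = gcd((x - 5*sqrt(2)/2)*(x - sqrt(2)), (x - 4)*(x - 5*sqrt(2)/2)*(x + 2*sqrt(2))) = x - 5*sqrt(2)/2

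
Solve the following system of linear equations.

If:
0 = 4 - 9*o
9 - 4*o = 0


Then:
No Solution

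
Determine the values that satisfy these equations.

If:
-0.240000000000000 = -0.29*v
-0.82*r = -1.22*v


Then:
r = 1.23
v = 0.83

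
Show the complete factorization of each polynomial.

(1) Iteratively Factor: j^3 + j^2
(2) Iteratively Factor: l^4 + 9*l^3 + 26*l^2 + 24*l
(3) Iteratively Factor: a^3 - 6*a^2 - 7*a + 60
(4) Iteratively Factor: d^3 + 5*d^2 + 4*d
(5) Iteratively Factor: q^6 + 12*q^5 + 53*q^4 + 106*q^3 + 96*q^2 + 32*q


(1) = (j + 1)*(j^2) = j*(j + 1)*(j)
(2) = (l + 3)*(l^3 + 6*l^2 + 8*l) = (l + 3)*(l + 4)*(l^2 + 2*l) = l*(l + 3)*(l + 4)*(l + 2)
(3) = (a + 3)*(a^2 - 9*a + 20) = (a - 5)*(a + 3)*(a - 4)
(4) = (d + 4)*(d^2 + d) = (d + 1)*(d + 4)*(d)
(5) = (q)*(q^5 + 12*q^4 + 53*q^3 + 106*q^2 + 96*q + 32) = q*(q + 2)*(q^4 + 10*q^3 + 33*q^2 + 40*q + 16) = q*(q + 1)*(q + 2)*(q^3 + 9*q^2 + 24*q + 16) = q*(q + 1)*(q + 2)*(q + 4)*(q^2 + 5*q + 4) = q*(q + 1)^2*(q + 2)*(q + 4)*(q + 4)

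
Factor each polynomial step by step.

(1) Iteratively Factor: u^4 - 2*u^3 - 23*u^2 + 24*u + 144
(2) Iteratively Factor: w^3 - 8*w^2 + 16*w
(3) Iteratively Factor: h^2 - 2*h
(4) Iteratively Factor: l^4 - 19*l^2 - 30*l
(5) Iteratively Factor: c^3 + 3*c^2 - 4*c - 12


(1) = (u - 4)*(u^3 + 2*u^2 - 15*u - 36) = (u - 4)*(u + 3)*(u^2 - u - 12) = (u - 4)^2*(u + 3)*(u + 3)
(2) = (w - 4)*(w^2 - 4*w) = w*(w - 4)*(w - 4)
(3) = (h - 2)*(h)
(4) = (l - 5)*(l^3 + 5*l^2 + 6*l) = l*(l - 5)*(l^2 + 5*l + 6) = l*(l - 5)*(l + 2)*(l + 3)
(5) = (c - 2)*(c^2 + 5*c + 6) = (c - 2)*(c + 3)*(c + 2)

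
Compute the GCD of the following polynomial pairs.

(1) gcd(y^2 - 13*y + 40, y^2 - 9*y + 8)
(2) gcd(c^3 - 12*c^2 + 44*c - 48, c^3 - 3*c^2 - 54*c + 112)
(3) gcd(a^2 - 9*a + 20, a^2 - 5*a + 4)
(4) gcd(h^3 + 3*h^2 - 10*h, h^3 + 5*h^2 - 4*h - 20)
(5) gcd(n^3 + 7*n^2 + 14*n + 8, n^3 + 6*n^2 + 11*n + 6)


(1) = y - 8
(2) = gcd((c - 6)*(c - 4)*(c - 2), (c - 8)*(c - 2)*(c + 7)) = c - 2
(3) = gcd((a - 5)*(a - 4), (a - 4)*(a - 1)) = a - 4
(4) = h^2 + 3*h - 10
(5) = gcd((n + 1)*(n + 2)*(n + 4), (n + 1)*(n + 2)*(n + 3)) = n^2 + 3*n + 2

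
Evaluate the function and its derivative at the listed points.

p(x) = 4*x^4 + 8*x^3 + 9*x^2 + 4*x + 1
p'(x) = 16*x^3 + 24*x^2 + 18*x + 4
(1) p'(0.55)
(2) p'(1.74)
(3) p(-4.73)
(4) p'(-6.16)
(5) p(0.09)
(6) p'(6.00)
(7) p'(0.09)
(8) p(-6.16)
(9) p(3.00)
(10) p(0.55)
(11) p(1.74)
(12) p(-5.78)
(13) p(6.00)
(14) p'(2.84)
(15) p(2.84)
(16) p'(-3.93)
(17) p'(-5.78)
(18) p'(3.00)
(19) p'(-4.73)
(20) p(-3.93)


(1) = 23.82
(2) = 192.27
(3) = 1339.03
(4) = -2936.10
(5) = 1.44
(6) = 4432.00
(7) = 5.83
(8) = 4207.39
(9) = 634.00
(10) = 7.62
(11) = 114.02
(12) = 3198.24
(13) = 7261.00
(14) = 615.20
(15) = 528.42
(16) = -667.24
(17) = -2387.85
(18) = 706.00
(19) = -1237.37
(20) = 592.88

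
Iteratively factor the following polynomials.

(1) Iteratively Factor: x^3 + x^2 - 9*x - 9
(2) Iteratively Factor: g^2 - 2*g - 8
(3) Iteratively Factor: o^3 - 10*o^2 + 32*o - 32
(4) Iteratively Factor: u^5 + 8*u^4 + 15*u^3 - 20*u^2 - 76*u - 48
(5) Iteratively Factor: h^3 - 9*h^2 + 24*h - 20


(1) = (x - 3)*(x^2 + 4*x + 3) = (x - 3)*(x + 3)*(x + 1)
(2) = (g - 4)*(g + 2)
(3) = (o - 4)*(o^2 - 6*o + 8) = (o - 4)^2*(o - 2)
(4) = (u + 1)*(u^4 + 7*u^3 + 8*u^2 - 28*u - 48) = (u + 1)*(u + 3)*(u^3 + 4*u^2 - 4*u - 16) = (u + 1)*(u + 3)*(u + 4)*(u^2 - 4) = (u + 1)*(u + 2)*(u + 3)*(u + 4)*(u - 2)
(5) = (h - 2)*(h^2 - 7*h + 10) = (h - 2)^2*(h - 5)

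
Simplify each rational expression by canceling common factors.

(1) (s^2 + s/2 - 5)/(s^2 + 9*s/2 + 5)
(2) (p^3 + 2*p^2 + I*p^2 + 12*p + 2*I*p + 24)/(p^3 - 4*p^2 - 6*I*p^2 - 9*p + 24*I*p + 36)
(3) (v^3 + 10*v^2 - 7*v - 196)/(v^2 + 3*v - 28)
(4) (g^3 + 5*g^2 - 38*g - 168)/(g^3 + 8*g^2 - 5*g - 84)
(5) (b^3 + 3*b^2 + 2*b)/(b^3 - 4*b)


(1) = (s - 2)/(s + 2)
(2) = (p^2 + p*(2 + 4*I) + 8*I)/(p^2 + p*(-4 - 3*I) + 12*I)
(3) = v + 7
(4) = (g - 6)/(g - 3)
(5) = (b + 1)/(b - 2)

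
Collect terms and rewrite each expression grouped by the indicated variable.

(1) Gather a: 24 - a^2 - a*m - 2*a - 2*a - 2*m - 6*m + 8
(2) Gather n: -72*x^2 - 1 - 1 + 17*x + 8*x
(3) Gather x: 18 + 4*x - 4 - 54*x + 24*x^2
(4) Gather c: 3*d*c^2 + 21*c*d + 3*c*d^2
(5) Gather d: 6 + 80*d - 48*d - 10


(1) = -a^2 + a*(-m - 4) - 8*m + 32
(2) = -72*x^2 + 25*x - 2
(3) = 24*x^2 - 50*x + 14
(4) = 3*c^2*d + c*(3*d^2 + 21*d)
(5) = 32*d - 4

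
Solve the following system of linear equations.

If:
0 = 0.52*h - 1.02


Then:
h = 1.96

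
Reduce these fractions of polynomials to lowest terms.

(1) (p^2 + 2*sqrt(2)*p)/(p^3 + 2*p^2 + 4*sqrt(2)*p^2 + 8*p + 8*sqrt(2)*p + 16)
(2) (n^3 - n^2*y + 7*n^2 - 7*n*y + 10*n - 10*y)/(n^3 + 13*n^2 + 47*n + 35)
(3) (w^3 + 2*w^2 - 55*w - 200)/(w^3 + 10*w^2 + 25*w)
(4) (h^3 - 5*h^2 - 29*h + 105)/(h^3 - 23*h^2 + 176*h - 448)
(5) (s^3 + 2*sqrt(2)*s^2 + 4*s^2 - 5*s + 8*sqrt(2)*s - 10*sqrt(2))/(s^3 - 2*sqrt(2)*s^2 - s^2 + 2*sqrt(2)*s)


(1) = p/(p^2 + p*(2 + 2*sqrt(2)) + 4*sqrt(2))
(2) = (n^2 - n*y + 2*n - 2*y)/(n^2 + 8*n + 7)
(3) = (w - 8)/w
(4) = (h^2 + 2*h - 15)/(h^2 - 16*h + 64)
(5) = (s^2 + s*(2*sqrt(2) + 5) + 10*sqrt(2))/(s^2 - 2*sqrt(2)*s)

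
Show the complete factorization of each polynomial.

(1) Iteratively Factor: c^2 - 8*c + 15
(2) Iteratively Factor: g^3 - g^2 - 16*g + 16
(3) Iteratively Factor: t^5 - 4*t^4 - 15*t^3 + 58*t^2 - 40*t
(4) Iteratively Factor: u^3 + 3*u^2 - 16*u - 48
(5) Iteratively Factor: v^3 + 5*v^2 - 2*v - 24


(1) = (c - 3)*(c - 5)
(2) = (g + 4)*(g^2 - 5*g + 4) = (g - 1)*(g + 4)*(g - 4)
(3) = (t - 5)*(t^4 + t^3 - 10*t^2 + 8*t) = (t - 5)*(t + 4)*(t^3 - 3*t^2 + 2*t) = t*(t - 5)*(t + 4)*(t^2 - 3*t + 2) = t*(t - 5)*(t - 2)*(t + 4)*(t - 1)
(4) = (u + 4)*(u^2 - u - 12) = (u + 3)*(u + 4)*(u - 4)
(5) = (v - 2)*(v^2 + 7*v + 12) = (v - 2)*(v + 3)*(v + 4)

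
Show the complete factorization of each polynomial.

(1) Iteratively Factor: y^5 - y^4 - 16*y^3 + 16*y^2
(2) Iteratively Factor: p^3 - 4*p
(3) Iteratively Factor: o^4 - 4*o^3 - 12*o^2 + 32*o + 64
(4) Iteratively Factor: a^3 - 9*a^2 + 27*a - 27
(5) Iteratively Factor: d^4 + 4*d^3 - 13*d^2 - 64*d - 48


(1) = (y)*(y^4 - y^3 - 16*y^2 + 16*y) = y^2*(y^3 - y^2 - 16*y + 16) = y^2*(y - 1)*(y^2 - 16) = y^2*(y - 4)*(y - 1)*(y + 4)
(2) = (p)*(p^2 - 4) = p*(p - 2)*(p + 2)
(3) = (o + 2)*(o^3 - 6*o^2 + 32) = (o - 4)*(o + 2)*(o^2 - 2*o - 8) = (o - 4)*(o + 2)^2*(o - 4)
(4) = (a - 3)*(a^2 - 6*a + 9) = (a - 3)^2*(a - 3)
(5) = (d + 1)*(d^3 + 3*d^2 - 16*d - 48) = (d + 1)*(d + 4)*(d^2 - d - 12) = (d - 4)*(d + 1)*(d + 4)*(d + 3)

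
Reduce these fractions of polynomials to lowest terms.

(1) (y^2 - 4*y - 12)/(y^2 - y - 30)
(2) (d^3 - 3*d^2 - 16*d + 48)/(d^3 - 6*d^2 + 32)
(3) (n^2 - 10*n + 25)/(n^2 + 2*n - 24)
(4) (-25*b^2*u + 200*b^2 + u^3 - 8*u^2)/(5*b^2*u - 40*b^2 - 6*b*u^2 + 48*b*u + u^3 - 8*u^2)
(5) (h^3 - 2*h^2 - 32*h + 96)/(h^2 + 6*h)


(1) = (y + 2)/(y + 5)
(2) = (d^2 + d - 12)/(d^2 - 2*d - 8)
(3) = (n^2 - 10*n + 25)/(n^2 + 2*n - 24)
(4) = (5*b + u)/(-b + u)
(5) = (h^2 - 8*h + 16)/h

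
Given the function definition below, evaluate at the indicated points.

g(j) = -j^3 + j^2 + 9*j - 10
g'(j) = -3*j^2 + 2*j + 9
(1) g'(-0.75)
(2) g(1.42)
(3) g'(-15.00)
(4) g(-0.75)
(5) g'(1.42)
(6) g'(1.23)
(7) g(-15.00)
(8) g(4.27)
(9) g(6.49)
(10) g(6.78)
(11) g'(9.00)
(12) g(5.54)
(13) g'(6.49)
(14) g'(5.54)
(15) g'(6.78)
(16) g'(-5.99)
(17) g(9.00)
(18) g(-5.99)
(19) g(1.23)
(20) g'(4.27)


(1) = 5.81
(2) = 1.93
(3) = -696.00
(4) = -15.77
(5) = 5.79
(6) = 6.92
(7) = 3455.00
(8) = -31.19
(9) = -182.83
(10) = -214.68
(11) = -216.00
(12) = -99.48
(13) = -104.38
(14) = -71.99
(15) = -115.35
(16) = -110.62
(17) = -577.00
(18) = 186.89
(19) = 0.72
(20) = -37.16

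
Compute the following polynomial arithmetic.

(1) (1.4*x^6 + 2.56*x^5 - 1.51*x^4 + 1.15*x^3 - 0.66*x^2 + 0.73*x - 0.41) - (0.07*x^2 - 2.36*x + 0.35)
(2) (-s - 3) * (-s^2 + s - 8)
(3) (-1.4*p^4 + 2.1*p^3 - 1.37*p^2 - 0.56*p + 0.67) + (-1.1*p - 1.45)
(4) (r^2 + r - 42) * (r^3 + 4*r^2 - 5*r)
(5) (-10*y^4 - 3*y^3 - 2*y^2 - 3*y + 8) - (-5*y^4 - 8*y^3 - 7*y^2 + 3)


(1) = 1.4*x^6 + 2.56*x^5 - 1.51*x^4 + 1.15*x^3 - 0.73*x^2 + 3.09*x - 0.76
(2) = s^3 + 2*s^2 + 5*s + 24
(3) = -1.4*p^4 + 2.1*p^3 - 1.37*p^2 - 1.66*p - 0.78
(4) = r^5 + 5*r^4 - 43*r^3 - 173*r^2 + 210*r
(5) = -5*y^4 + 5*y^3 + 5*y^2 - 3*y + 5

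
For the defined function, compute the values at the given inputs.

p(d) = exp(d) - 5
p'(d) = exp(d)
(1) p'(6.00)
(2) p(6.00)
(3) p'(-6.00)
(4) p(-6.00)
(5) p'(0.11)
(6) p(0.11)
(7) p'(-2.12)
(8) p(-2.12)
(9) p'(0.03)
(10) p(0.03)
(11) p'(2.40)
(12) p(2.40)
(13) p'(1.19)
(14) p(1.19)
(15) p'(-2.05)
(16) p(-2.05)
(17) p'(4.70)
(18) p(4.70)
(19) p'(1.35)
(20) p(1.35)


(1) = 403.43
(2) = 398.43
(3) = 0.00
(4) = -5.00
(5) = 1.12
(6) = -3.88
(7) = 0.12
(8) = -4.88
(9) = 1.03
(10) = -3.97
(11) = 11.02
(12) = 6.02
(13) = 3.29
(14) = -1.71
(15) = 0.13
(16) = -4.87
(17) = 109.95
(18) = 104.95
(19) = 3.86
(20) = -1.14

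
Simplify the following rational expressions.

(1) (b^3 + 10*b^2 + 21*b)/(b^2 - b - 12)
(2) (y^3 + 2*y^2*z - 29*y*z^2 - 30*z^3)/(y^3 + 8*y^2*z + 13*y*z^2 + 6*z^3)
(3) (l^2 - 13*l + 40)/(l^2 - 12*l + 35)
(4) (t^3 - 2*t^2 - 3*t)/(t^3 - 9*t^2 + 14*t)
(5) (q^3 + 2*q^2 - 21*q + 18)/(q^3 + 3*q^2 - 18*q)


(1) = (b^2 + 7*b)/(b - 4)
(2) = (y - 5*z)/(y + z)
(3) = (l - 8)/(l - 7)
(4) = (t^2 - 2*t - 3)/(t^2 - 9*t + 14)
(5) = (q - 1)/q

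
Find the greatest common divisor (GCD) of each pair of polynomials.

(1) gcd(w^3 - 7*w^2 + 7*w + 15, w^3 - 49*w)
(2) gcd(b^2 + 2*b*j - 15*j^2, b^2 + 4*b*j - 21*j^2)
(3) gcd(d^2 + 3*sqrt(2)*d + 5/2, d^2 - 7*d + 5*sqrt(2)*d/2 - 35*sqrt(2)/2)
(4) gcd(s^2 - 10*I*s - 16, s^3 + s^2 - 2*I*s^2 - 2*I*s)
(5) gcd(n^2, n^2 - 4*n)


(1) = 1
(2) = gcd((b - 3*j)*(b + 5*j), (b - 3*j)*(b + 7*j)) = b - 3*j
(3) = d + 5*sqrt(2)/2
(4) = gcd((s - 8*I)*(s - 2*I), s*(s + 1)*(s - 2*I)) = s - 2*I
(5) = gcd(n^2, n*(n - 4)) = n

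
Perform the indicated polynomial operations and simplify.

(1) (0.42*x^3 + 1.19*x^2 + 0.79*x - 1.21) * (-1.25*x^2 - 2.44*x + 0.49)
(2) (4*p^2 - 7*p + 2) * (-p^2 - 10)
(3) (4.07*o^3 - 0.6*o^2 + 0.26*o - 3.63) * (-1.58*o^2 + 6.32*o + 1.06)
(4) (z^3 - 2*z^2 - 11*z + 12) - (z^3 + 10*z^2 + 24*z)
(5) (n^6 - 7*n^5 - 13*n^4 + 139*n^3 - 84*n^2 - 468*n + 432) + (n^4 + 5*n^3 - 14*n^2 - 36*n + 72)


(1) = -0.525*x^5 - 2.5123*x^4 - 3.6853*x^3 + 0.168*x^2 + 3.3395*x - 0.5929
(2) = -4*p^4 + 7*p^3 - 42*p^2 + 70*p - 20
(3) = -6.4306*o^5 + 26.6704*o^4 + 0.1114*o^3 + 6.7426*o^2 - 22.666*o - 3.8478
(4) = -12*z^2 - 35*z + 12
(5) = n^6 - 7*n^5 - 12*n^4 + 144*n^3 - 98*n^2 - 504*n + 504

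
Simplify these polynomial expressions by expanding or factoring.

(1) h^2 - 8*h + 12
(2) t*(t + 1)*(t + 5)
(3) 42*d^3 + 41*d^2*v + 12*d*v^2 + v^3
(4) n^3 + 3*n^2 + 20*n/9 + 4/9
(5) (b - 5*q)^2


(1) = (h - 6)*(h - 2)
(2) = t^3 + 6*t^2 + 5*t
(3) = (2*d + v)*(3*d + v)*(7*d + v)
(4) = (n + 1/3)*(n + 2/3)*(n + 2)
(5) = b^2 - 10*b*q + 25*q^2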